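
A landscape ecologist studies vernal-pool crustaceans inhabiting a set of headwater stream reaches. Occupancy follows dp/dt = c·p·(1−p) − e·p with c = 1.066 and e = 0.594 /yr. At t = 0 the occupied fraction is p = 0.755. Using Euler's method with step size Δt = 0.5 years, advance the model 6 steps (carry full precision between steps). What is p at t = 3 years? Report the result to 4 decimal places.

Update rule: p ← p + [c·p·(1−p) − e·p]·Δt with Δt = 0.5.
t = 0.5: p = 0.75500 + (-0.12564) = 0.62936
t = 1: p = 0.62936 + (-0.06259) = 0.56677
t = 1.5: p = 0.56677 + (-0.03746) = 0.52931
t = 2: p = 0.52931 + (-0.02441) = 0.50490
t = 2.5: p = 0.50490 + (-0.01672) = 0.48818
t = 3: p = 0.48818 + (-0.01181) = 0.47637

0.4764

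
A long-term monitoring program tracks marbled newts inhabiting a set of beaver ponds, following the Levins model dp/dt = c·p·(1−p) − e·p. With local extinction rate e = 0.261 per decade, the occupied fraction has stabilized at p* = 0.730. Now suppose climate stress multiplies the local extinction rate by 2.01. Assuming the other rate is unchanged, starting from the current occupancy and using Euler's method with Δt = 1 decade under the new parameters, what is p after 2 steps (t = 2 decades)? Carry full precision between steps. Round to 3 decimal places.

Balance c(1−p*) = e gives c = e/(1 − 0.73000) = 0.261/0.27000 = 0.96667.
Starting from p₀ = 0.73000; update p ← p + (dp/dt)·Δt with the new parameters.
step 1: Δp = -0.19244, p = 0.53756
step 2: Δp = -0.04171, p = 0.49586

0.496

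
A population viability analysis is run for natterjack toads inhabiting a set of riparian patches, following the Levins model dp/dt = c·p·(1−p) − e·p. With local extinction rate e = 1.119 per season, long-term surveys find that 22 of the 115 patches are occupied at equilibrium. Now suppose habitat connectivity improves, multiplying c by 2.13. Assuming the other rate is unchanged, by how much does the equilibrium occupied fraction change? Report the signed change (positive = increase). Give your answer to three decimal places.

Observed p* = 22/115 = 0.19130.
Balance c(1−p*) = e gives c = e/(1 − 0.19130) = 1.119/0.80870 = 1.38370.
New p* = 1 − e/c = 1 − 1.11900/2.94728 = 0.62033.
Δp* = 0.62033 − 0.19130 = +0.42903.

0.429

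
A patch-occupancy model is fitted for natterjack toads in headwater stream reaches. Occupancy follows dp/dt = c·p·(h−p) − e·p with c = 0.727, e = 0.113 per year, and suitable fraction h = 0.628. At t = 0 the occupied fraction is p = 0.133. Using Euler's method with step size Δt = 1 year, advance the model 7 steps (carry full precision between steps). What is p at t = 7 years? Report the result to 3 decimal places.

Update rule: p ← p + [c·p·(h−p) − e·p]·Δt with Δt = 1.
t = 1: p = 0.13300 + (+0.03283) = 0.16583
t = 2: p = 0.16583 + (+0.03698) = 0.20281
t = 3: p = 0.20281 + (+0.03977) = 0.24259
t = 4: p = 0.24259 + (+0.04056) = 0.28315
t = 5: p = 0.28315 + (+0.03899) = 0.32214
t = 6: p = 0.32214 + (+0.03523) = 0.35737
t = 7: p = 0.35737 + (+0.02993) = 0.38730

0.387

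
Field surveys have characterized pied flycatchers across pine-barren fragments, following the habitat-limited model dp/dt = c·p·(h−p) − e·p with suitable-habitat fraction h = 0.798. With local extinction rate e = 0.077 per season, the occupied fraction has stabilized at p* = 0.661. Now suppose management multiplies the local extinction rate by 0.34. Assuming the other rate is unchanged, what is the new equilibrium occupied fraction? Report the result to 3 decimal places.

0.751

Balance c(h−p*) = e gives c = e/(0.798 − 0.66100) = 0.077/0.13700 = 0.56204.
New p* = 0.798 − e/c = 0.798 − 0.02618/0.56204 = 0.75142.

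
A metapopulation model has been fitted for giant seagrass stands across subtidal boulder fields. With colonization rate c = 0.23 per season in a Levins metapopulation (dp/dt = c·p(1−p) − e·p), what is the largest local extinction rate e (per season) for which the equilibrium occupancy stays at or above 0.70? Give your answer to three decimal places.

0.069

1 − e/c ≥ 0.70 ⇒ e ≤ c(1 − 0.70) = 0.23 × 0.3000.
e_max = 0.0690.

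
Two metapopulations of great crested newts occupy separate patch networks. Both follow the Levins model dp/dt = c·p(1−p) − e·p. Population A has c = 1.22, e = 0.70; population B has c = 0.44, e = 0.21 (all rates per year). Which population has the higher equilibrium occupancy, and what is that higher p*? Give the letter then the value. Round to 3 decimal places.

A: p*_A = 1 − 0.70/1.22 = 0.4262.
B: p*_B = 1 − 0.21/0.44 = 0.5227.
B is higher at 0.5227.

B, 0.523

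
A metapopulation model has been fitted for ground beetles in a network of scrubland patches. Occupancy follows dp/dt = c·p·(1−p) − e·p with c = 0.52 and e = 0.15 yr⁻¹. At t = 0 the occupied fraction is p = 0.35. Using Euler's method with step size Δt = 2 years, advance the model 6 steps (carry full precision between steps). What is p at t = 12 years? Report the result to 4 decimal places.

Update rule: p ← p + [c·p·(1−p) − e·p]·Δt with Δt = 2.
step 1: Δp = +0.13160, p = 0.48160
step 2: Δp = +0.11517, p = 0.59677
step 3: Δp = +0.07123, p = 0.66800
step 4: Δp = +0.03025, p = 0.69825
step 5: Δp = +0.00965, p = 0.70790
step 6: Δp = +0.00268, p = 0.71058

0.7106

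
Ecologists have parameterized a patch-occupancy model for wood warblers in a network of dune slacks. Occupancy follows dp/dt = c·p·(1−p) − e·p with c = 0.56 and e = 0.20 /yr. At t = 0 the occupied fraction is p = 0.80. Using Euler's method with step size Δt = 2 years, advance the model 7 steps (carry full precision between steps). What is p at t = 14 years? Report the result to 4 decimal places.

0.6429

Update rule: p ← p + [c·p·(1−p) − e·p]·Δt with Δt = 2.
t = 2: p = 0.80000 + (-0.14080) = 0.65920
t = 4: p = 0.65920 + (-0.01207) = 0.64713
t = 6: p = 0.64713 + (-0.00310) = 0.64403
t = 8: p = 0.64403 + (-0.00085) = 0.64319
t = 10: p = 0.64319 + (-0.00024) = 0.64295
t = 12: p = 0.64295 + (-0.00007) = 0.64288
t = 14: p = 0.64288 + (-0.00002) = 0.64286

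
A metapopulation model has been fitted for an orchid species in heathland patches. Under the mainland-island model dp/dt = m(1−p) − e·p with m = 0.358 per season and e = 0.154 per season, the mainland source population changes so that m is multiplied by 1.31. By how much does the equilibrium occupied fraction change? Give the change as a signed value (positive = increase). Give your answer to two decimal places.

Before: p* = 0.358/(0.358+0.154) = 0.6992.
After: m = 0.46898, e = 0.154; p* = 0.46898/0.6230 = 0.7528.
Δp* = 0.7528 − 0.6992 = +0.0536.

0.05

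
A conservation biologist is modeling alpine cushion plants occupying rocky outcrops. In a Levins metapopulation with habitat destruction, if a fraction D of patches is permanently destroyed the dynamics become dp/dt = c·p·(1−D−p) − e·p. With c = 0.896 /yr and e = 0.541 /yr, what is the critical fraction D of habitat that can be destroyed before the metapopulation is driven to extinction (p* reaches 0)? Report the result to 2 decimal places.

0.40

The nontrivial equilibrium is p* = (1−D) − e/c; extinction occurs when this hits zero.
So D_crit = 1 − e/c = 1 − 0.541/0.896 = 1 − 0.6038 = 0.3962.
Note this equals the original equilibrium occupancy — the Levins extinction-debt result.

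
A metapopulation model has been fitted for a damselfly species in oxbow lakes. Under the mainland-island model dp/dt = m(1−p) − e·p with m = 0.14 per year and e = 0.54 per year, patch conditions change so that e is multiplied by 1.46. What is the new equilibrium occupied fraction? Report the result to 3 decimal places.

Before: p* = 0.14/(0.14+0.54) = 0.2059.
After: m = 0.14, e = 0.7884; p* = 0.14/0.9284 = 0.1508.

0.151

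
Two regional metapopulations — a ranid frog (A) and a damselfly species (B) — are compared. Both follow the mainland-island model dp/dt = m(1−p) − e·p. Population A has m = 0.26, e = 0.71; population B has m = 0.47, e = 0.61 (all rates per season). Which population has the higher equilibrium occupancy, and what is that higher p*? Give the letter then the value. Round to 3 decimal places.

A: p*_A = m/(m+e) = 0.26/0.9700 = 0.2680.
B: p*_B = 0.47/1.0800 = 0.4352.
B is higher at 0.4352.

B, 0.435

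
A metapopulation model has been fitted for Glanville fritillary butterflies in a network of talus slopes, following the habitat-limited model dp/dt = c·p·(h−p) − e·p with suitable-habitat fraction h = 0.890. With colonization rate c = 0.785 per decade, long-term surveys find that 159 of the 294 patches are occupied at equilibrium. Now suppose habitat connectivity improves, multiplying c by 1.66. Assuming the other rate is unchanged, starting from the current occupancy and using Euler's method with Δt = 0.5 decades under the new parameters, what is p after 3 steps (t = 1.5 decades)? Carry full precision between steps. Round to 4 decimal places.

0.6468

Observed p* = 159/294 = 0.54082.
Balance c(h−p*) = e gives e = 0.785×(0.89 − 0.54082) = 0.27411.
Starting from p₀ = 0.54082; update p ← p + (dp/dt)·Δt with the new parameters.
  1  |  dp/dt·Δt = +0.048920  |  p_1 = 0.589736
  2  |  dp/dt·Δt = +0.034548  |  p_2 = 0.624284
  3  |  dp/dt·Δt = +0.022519  |  p_3 = 0.646804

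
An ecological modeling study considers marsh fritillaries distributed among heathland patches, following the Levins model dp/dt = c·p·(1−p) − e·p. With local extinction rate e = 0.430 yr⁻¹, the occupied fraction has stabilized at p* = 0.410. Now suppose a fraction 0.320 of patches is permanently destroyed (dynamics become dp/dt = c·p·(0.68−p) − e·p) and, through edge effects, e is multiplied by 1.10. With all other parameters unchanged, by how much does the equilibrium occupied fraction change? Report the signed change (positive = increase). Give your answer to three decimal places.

Balance c(1−p*) = e gives c = e/(1 − 0.41000) = 0.430/0.59000 = 0.72881.
New p* = 0.68 − e/c = 0.68 − 0.47300/0.72881 = 0.03100.
Δp* = 0.03100 − 0.41000 = -0.37900.

-0.379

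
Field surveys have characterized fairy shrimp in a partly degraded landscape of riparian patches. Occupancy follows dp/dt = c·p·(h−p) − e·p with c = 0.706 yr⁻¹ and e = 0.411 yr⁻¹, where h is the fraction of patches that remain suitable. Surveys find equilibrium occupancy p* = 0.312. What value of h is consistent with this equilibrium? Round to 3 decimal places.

At equilibrium c(h−p*) = e, so h = p* + e/c.
h = 0.312 + 0.411/0.706 = 0.312 + 0.5822 = 0.8942.

0.894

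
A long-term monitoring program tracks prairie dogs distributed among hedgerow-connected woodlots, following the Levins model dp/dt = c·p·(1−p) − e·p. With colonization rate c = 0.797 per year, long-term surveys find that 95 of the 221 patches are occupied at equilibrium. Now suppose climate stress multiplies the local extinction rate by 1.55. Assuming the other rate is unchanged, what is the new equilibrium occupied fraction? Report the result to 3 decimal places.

0.116

Observed p* = 95/221 = 0.42986.
Balance c(1−p*) = e gives e = 0.797×(1 − 0.42986) = 0.45440.
New p* = 1 − e/c = 1 − 0.70432/0.79700 = 0.11629.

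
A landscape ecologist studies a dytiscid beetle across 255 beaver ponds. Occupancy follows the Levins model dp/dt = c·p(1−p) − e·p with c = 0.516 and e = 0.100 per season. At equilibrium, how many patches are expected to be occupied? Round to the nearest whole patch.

p* = 1 − e/c = 1 − 0.100/0.516 = 0.8062.
Expected occupied patches = N × p* = 255 × 0.8062 = 205.58 ≈ 206.

206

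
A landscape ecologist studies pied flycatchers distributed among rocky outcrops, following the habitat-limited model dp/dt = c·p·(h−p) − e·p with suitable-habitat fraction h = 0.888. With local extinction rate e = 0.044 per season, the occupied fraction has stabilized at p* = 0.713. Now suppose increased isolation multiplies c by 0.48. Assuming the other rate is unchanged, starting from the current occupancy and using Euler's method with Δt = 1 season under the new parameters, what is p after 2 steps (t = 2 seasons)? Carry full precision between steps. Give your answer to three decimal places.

0.682

Balance c(h−p*) = e gives c = e/(0.888 − 0.71300) = 0.044/0.17500 = 0.25143.
Starting from p₀ = 0.71300; update p ← p + (dp/dt)·Δt with the new parameters.
p: 0.71300 → 0.69669  (Δp = -0.01631)
p: 0.69669 → 0.68212  (Δp = -0.01457)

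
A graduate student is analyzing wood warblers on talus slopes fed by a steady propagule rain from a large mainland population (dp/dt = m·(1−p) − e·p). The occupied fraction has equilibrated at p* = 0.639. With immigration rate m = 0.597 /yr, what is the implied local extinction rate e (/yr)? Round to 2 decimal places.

At equilibrium m(1−p*) = e·p*, so e = m(1−p*)/p*.
e = 0.597 × 0.3610 / 0.639 = 0.3373.

0.34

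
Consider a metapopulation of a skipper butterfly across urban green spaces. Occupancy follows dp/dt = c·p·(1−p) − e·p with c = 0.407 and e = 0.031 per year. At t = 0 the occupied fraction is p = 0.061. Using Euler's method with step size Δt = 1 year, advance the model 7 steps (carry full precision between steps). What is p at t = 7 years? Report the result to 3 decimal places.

0.399

Update rule: p ← p + [c·p·(1−p) − e·p]·Δt with Δt = 1.
  1  |  dp/dt·Δt = +0.021422  |  p_1 = 0.082422
  2  |  dp/dt·Δt = +0.028226  |  p_2 = 0.110647
  3  |  dp/dt·Δt = +0.036621  |  p_3 = 0.147268
  4  |  dp/dt·Δt = +0.046546  |  p_4 = 0.193813
  5  |  dp/dt·Δt = +0.057585  |  p_5 = 0.251399
  6  |  dp/dt·Δt = +0.068803  |  p_6 = 0.320202
  7  |  dp/dt·Δt = +0.078667  |  p_7 = 0.398868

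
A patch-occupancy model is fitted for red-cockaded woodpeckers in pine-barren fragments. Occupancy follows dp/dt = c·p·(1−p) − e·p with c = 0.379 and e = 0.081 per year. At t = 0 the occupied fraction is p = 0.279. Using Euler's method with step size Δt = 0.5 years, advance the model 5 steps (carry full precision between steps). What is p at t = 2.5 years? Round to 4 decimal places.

Update rule: p ← p + [c·p·(1−p) − e·p]·Δt with Δt = 0.5.
  1  |  dp/dt·Δt = +0.026820  |  p_1 = 0.305820
  2  |  dp/dt·Δt = +0.027844  |  p_2 = 0.333664
  3  |  dp/dt·Δt = +0.028619  |  p_3 = 0.362283
  4  |  dp/dt·Δt = +0.029108  |  p_4 = 0.391391
  5  |  dp/dt·Δt = +0.029288  |  p_5 = 0.420680

0.4207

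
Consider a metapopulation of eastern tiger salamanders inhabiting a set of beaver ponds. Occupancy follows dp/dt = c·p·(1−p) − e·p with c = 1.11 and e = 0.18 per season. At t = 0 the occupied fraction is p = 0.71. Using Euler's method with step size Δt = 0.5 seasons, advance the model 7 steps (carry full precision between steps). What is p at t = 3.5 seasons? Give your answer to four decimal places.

0.8357

Update rule: p ← p + [c·p·(1−p) − e·p]·Δt with Δt = 0.5.
step 1: Δp = +0.05037, p = 0.76037
step 2: Δp = +0.03269, p = 0.79306
step 3: Δp = +0.01971, p = 0.81277
step 4: Δp = +0.01131, p = 0.82408
step 5: Δp = +0.00629, p = 0.83037
step 6: Δp = +0.00344, p = 0.83381
step 7: Δp = +0.00186, p = 0.83568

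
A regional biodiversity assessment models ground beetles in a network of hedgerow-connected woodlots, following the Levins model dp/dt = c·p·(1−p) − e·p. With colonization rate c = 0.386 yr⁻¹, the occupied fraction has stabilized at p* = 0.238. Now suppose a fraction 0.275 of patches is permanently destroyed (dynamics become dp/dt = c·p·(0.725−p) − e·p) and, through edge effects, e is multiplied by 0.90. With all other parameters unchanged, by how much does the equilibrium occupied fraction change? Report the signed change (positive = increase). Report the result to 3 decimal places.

-0.199

Balance c(1−p*) = e gives e = 0.386×(1 − 0.23800) = 0.29413.
New p* = 0.725 − e/c = 0.725 − 0.26472/0.38600 = 0.03920.
Δp* = 0.03920 − 0.23800 = -0.19880.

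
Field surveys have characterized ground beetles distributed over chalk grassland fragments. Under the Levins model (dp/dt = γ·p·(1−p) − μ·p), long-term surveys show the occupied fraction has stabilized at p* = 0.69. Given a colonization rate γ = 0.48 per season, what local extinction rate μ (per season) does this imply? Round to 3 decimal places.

At equilibrium γ(1−p*) = μ.
μ = 0.48 × (1 − 0.69) = 0.48 × 0.3100 = 0.1488.

0.149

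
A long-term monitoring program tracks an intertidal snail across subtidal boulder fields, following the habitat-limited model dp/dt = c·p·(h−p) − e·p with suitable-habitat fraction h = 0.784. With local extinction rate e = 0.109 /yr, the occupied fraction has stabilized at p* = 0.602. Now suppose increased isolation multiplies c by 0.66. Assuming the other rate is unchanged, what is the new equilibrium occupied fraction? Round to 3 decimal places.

Balance c(h−p*) = e gives c = e/(0.784 − 0.60200) = 0.109/0.18200 = 0.59890.
New p* = 0.784 − e/c = 0.784 − 0.10900/0.39527 = 0.50824.

0.508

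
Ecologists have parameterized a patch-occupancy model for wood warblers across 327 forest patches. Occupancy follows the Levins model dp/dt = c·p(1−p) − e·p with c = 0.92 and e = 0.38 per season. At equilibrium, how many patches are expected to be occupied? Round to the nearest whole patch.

p* = 1 − e/c = 1 − 0.38/0.92 = 0.5870.
Expected occupied patches = N × p* = 327 × 0.5870 = 191.93 ≈ 192.

192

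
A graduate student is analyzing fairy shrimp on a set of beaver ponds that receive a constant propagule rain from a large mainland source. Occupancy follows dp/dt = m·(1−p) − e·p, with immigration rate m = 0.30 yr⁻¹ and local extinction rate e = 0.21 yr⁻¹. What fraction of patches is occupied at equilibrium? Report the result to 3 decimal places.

0.588

Setting dp/dt = 0: m − m·p* = e·p*, so m = (m+e)·p*.
p* = m/(m+e) = 0.30/(0.30+0.21) = 0.30/0.5100 = 0.5882.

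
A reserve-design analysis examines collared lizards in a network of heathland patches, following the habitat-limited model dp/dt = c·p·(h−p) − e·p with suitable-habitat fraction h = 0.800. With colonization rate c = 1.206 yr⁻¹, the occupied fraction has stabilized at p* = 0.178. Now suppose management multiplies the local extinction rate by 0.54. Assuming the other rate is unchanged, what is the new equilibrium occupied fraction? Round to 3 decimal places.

Balance c(h−p*) = e gives e = 1.206×(0.8 − 0.17800) = 0.75013.
New p* = 0.8 − e/c = 0.8 − 0.40507/1.20600 = 0.46412.

0.464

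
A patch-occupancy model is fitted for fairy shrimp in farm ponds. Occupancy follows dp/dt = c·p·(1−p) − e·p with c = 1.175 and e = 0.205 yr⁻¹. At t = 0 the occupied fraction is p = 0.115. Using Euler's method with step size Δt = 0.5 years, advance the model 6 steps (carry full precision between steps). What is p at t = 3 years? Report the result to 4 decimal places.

Update rule: p ← p + [c·p·(1−p) − e·p]·Δt with Δt = 0.5.
  1  |  dp/dt·Δt = +0.048005  |  p_1 = 0.163005
  2  |  dp/dt·Δt = +0.063447  |  p_2 = 0.226453
  3  |  dp/dt·Δt = +0.079702  |  p_3 = 0.306155
  4  |  dp/dt·Δt = +0.093418  |  p_4 = 0.399573
  5  |  dp/dt·Δt = +0.099993  |  p_5 = 0.499566
  6  |  dp/dt·Δt = +0.095669  |  p_6 = 0.595236

0.5952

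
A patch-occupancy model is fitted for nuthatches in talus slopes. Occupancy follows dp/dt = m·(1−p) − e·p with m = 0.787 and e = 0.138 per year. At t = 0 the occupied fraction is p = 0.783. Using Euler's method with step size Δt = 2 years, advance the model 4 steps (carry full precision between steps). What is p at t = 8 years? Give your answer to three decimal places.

Update rule: p ← p + [m·(1−p) − e·p]·Δt with Δt = 2.
  1  |  dp/dt·Δt = +0.125450  |  p_1 = 0.908450
  2  |  dp/dt·Δt = -0.106632  |  p_2 = 0.801817
  3  |  dp/dt·Δt = +0.090638  |  p_3 = 0.892455
  4  |  dp/dt·Δt = -0.077042  |  p_4 = 0.815413

0.815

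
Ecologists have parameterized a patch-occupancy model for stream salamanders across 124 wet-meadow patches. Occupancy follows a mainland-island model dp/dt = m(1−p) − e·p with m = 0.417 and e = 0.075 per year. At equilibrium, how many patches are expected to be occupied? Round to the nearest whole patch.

p* = m/(m+e) = 0.417/0.4920 = 0.8476.
Expected occupied patches = N × p* = 124 × 0.8476 = 105.10 ≈ 105.

105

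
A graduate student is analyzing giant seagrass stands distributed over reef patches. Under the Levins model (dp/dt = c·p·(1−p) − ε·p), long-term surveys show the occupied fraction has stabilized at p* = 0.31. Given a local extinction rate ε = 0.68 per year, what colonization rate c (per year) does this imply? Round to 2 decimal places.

At equilibrium c(1−p*) = ε, so c = ε/(1−p*).
c = 0.68/(1 − 0.31) = 0.68/0.6900 = 0.9855.

0.99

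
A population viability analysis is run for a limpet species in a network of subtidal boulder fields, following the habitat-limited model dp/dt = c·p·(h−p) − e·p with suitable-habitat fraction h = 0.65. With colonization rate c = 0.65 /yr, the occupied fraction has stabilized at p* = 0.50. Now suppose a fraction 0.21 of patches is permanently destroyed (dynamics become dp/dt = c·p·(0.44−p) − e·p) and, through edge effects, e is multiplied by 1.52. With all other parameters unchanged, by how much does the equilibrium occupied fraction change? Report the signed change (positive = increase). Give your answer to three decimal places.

Balance c(h−p*) = e gives e = 0.65×(0.65 − 0.50000) = 0.09750.
New p* = 0.44 − e/c = 0.44 − 0.14820/0.65000 = 0.21200.
Δp* = 0.21200 − 0.50000 = -0.28800.

-0.288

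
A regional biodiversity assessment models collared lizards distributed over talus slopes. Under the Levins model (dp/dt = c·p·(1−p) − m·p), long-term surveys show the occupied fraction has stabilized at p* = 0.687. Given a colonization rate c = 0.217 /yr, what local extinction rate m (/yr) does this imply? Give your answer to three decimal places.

At equilibrium c(1−p*) = m.
m = 0.217 × (1 − 0.687) = 0.217 × 0.3130 = 0.0679.

0.068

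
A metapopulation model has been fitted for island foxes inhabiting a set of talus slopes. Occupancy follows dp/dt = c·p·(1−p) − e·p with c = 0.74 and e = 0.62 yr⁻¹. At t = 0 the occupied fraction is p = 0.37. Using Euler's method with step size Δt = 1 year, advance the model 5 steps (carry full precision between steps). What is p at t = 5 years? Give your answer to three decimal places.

0.224

Update rule: p ← p + [c·p·(1−p) − e·p]·Δt with Δt = 1.
t = 1: p = 0.37000 + (-0.05691) = 0.31309
t = 2: p = 0.31309 + (-0.03497) = 0.27812
t = 3: p = 0.27812 + (-0.02387) = 0.25426
t = 4: p = 0.25426 + (-0.01733) = 0.23693
t = 5: p = 0.23693 + (-0.01311) = 0.22382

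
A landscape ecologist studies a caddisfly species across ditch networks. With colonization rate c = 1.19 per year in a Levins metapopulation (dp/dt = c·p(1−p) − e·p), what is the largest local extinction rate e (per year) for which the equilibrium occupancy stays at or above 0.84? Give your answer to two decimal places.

0.19

1 − e/c ≥ 0.84 ⇒ e ≤ c(1 − 0.84) = 1.19 × 0.1600.
e_max = 0.1904.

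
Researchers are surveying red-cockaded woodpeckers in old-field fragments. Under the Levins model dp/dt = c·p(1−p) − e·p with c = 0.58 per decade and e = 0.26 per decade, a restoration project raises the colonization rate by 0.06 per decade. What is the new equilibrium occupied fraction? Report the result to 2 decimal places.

Before: p* = 1 − 0.26/0.58 = 0.5517.
After the change, c = 0.64, e = 0.26, so p* = 1 − 0.26/0.64 = 0.5938.

0.59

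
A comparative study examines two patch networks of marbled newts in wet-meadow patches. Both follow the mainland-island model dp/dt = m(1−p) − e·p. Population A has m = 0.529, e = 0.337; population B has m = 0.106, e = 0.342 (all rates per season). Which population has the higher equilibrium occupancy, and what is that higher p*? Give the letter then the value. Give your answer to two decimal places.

A, 0.61

A: p*_A = m/(m+e) = 0.529/0.8660 = 0.6109.
B: p*_B = 0.106/0.4480 = 0.2366.
A is higher at 0.6109.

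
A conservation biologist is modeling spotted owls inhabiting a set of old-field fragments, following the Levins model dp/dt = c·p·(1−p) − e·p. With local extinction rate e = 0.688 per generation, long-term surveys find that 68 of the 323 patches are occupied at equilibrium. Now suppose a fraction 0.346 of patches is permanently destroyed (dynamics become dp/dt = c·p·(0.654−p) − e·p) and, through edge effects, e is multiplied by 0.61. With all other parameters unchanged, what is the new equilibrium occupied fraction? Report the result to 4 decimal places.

0.1724

Observed p* = 68/323 = 0.21053.
Balance c(1−p*) = e gives c = e/(1 − 0.21053) = 0.688/0.78947 = 0.87147.
New p* = 0.654 − e/c = 0.654 − 0.41968/0.87147 = 0.17242.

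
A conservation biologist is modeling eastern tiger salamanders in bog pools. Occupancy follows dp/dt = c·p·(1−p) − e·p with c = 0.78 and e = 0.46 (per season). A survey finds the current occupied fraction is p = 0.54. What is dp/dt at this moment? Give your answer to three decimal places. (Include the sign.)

Colonization term: c·p·(1−p) = 0.78×0.54×0.4600 = 0.19375.
Extinction term: e·p = 0.24840.
dp/dt = 0.19375 − 0.24840 = -0.05465.

-0.055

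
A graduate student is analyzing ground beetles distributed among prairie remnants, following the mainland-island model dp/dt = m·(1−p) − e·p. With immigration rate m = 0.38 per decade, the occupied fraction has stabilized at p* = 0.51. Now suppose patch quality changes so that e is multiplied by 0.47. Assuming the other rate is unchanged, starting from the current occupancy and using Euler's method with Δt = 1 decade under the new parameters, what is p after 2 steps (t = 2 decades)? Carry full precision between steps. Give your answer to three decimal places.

0.653

Balance m(1−p*) = e·p* gives e = m(1−p*)/p* = 0.38×0.49000/0.51000 = 0.36510.
Starting from p₀ = 0.51000; update p ← p + (dp/dt)·Δt with the new parameters.
t = 1: p = 0.51000 + (+0.09869) = 0.60869
t = 2: p = 0.60869 + (+0.04425) = 0.65294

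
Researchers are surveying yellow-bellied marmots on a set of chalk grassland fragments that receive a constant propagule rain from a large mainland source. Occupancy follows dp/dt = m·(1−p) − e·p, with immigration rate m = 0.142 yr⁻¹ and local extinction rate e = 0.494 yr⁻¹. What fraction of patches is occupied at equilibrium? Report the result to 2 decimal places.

0.22

At equilibrium the propagule rain into empty patches balances local extinction: m(1−p*) = e·p*.
p* = m/(m+e) = 0.142/(0.142+0.494) = 0.142/0.6360 = 0.2233.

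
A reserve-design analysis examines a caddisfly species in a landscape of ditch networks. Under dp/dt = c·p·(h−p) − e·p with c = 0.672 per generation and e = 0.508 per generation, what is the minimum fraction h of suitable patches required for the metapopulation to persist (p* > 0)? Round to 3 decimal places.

p* = h − e/c is positive only when h > e/c.
h_min = e/c = 0.508/0.672 = 0.7560.

0.756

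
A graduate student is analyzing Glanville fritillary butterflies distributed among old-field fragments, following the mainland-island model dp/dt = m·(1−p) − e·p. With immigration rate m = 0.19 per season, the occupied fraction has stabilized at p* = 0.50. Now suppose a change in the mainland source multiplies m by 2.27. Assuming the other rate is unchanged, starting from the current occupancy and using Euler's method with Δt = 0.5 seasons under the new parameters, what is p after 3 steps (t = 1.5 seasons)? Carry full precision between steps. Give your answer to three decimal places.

Balance m(1−p*) = e·p* gives e = m(1−p*)/p* = 0.19×0.50000/0.50000 = 0.19000.
Starting from p₀ = 0.50000; update p ← p + (dp/dt)·Δt with the new parameters.
p: 0.50000 → 0.56032  (Δp = +0.06033)
p: 0.56032 → 0.60191  (Δp = +0.04159)
p: 0.60191 → 0.63058  (Δp = +0.02867)

0.631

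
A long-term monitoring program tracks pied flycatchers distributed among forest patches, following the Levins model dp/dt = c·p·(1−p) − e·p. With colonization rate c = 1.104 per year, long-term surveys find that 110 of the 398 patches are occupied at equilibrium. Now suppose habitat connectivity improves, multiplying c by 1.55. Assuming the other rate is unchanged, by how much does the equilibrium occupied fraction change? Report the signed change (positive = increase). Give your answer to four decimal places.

Observed p* = 110/398 = 0.27638.
Balance c(1−p*) = e gives e = 1.104×(1 − 0.27638) = 0.79888.
New p* = 1 − e/c = 1 − 0.79888/1.71120 = 0.53315.
Δp* = 0.53315 − 0.27638 = +0.25677.

0.2568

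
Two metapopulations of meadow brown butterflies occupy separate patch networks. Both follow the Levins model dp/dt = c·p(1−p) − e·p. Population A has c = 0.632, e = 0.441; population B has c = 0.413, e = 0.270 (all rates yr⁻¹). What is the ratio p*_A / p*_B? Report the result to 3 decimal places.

0.873

A: p*_A = 1 − 0.441/0.632 = 0.3022.
B: p*_B = 1 − 0.270/0.413 = 0.3462.
p*_A / p*_B = 0.3022/0.3462 = 0.8728.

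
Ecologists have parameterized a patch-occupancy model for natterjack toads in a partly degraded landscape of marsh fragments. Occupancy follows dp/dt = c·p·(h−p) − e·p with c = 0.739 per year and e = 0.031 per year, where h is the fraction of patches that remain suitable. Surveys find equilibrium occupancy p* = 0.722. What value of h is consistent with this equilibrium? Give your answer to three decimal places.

0.764

At equilibrium c(h−p*) = e, so h = p* + e/c.
h = 0.722 + 0.031/0.739 = 0.722 + 0.0419 = 0.7639.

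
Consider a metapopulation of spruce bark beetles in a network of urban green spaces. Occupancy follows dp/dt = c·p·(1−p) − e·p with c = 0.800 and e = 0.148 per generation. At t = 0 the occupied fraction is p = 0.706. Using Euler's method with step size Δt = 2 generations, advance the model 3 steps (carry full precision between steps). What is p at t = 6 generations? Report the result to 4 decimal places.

0.8164

Update rule: p ← p + [c·p·(1−p) − e·p]·Δt with Δt = 2.
  1  |  dp/dt·Δt = +0.123126  |  p_1 = 0.829126
  2  |  dp/dt·Δt = -0.018740  |  p_2 = 0.810386
  3  |  dp/dt·Δt = +0.005982  |  p_3 = 0.816369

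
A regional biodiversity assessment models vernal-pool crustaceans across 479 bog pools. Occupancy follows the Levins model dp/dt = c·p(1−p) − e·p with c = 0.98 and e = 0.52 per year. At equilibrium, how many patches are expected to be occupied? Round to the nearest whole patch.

p* = 1 − e/c = 1 − 0.52/0.98 = 0.4694.
Expected occupied patches = N × p* = 479 × 0.4694 = 224.84 ≈ 225.

225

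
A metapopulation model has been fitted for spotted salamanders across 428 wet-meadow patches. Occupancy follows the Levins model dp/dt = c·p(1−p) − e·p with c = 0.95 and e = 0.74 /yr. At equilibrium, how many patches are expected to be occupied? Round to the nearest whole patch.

95

p* = 1 − e/c = 1 − 0.74/0.95 = 0.2211.
Expected occupied patches = N × p* = 428 × 0.2211 = 94.61 ≈ 95.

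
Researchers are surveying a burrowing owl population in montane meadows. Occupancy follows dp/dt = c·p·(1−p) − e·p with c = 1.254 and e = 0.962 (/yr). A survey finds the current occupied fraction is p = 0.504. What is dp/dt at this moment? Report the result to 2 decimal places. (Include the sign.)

-0.17

Colonization term: c·p·(1−p) = 1.254×0.504×0.4960 = 0.31348.
Extinction term: e·p = 0.48485.
dp/dt = 0.31348 − 0.48485 = -0.17137.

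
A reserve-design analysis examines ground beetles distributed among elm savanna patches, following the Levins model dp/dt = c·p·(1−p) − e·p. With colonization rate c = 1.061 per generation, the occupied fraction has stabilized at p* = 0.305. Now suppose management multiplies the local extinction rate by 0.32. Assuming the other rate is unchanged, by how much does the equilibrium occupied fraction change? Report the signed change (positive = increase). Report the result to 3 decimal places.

0.473

Balance c(1−p*) = e gives e = 1.061×(1 − 0.30500) = 0.73740.
New p* = 1 − e/c = 1 − 0.23597/1.06100 = 0.77760.
Δp* = 0.77760 − 0.30500 = +0.47260.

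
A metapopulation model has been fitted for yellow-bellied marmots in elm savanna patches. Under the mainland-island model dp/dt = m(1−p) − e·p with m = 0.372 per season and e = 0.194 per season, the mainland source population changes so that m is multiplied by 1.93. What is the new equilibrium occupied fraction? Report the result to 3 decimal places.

0.787

Before: p* = 0.372/(0.372+0.194) = 0.6572.
After: m = 0.71796, e = 0.194; p* = 0.71796/0.9120 = 0.7873.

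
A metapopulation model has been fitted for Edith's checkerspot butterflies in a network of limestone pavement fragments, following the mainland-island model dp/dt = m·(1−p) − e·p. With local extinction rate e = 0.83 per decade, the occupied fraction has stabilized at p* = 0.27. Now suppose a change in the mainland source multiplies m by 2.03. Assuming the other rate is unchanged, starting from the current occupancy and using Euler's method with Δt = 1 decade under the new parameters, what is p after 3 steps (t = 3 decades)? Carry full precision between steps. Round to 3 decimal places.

Balance m(1−p*) = e·p* gives m = e·p*/(1−p*) = 0.83×0.27000/0.73000 = 0.30699.
Starting from p₀ = 0.27000; update p ← p + (dp/dt)·Δt with the new parameters.
t = 1: p = 0.27000 + (+0.23082) = 0.50082
t = 2: p = 0.50082 + (-0.10460) = 0.39622
t = 3: p = 0.39622 + (+0.04741) = 0.44362

0.444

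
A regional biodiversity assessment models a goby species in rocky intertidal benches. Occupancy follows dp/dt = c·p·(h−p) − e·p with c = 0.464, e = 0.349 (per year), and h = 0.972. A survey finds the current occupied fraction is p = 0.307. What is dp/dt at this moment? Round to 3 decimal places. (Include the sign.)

Colonization term: c·p·(h−p) = 0.464×0.307×0.6650 = 0.09473.
Extinction term: e·p = 0.10714.
dp/dt = 0.09473 − 0.10714 = -0.01242.

-0.012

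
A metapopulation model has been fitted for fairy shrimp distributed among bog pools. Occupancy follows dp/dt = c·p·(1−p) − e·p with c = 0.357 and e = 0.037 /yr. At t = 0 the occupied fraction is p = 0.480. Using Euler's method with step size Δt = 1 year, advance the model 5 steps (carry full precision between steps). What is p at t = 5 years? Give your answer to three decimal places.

0.776

Update rule: p ← p + [c·p·(1−p) − e·p]·Δt with Δt = 1.
t = 1: p = 0.48000 + (+0.07135) = 0.55135
t = 2: p = 0.55135 + (+0.06791) = 0.61926
t = 3: p = 0.61926 + (+0.06126) = 0.68052
t = 4: p = 0.68052 + (+0.05244) = 0.73295
t = 5: p = 0.73295 + (+0.04276) = 0.77571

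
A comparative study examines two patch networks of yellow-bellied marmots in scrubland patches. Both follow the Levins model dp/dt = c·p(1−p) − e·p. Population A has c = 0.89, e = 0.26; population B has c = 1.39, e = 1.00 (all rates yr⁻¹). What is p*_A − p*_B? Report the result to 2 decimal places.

A: p*_A = 1 − 0.26/0.89 = 0.7079.
B: p*_B = 1 − 1.00/1.39 = 0.2806.
p*_A − p*_B = 0.7079 − 0.2806 = 0.4273.

0.43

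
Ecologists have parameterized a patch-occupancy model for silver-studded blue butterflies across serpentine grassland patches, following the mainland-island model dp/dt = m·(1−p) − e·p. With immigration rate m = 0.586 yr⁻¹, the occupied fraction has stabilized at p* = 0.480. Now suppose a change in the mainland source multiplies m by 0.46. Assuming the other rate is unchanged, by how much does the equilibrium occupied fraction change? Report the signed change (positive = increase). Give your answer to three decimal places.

Balance m(1−p*) = e·p* gives e = m(1−p*)/p* = 0.586×0.52000/0.48000 = 0.63483.
New p* = m/(m+e) = 0.26956/(0.26956+0.63483) = 0.29806.
Δp* = 0.29806 − 0.48000 = -0.18194.

-0.182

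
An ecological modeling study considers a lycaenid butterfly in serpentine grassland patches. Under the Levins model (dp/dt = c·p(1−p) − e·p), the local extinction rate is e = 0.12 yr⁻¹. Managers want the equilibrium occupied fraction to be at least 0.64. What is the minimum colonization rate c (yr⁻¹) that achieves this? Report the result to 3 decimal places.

0.333

p* = 1 − e/c ≥ 0.64 requires e/c ≤ 0.3600, i.e. c ≥ e/0.3600.
c_min = 0.12/0.3600 = 0.3333.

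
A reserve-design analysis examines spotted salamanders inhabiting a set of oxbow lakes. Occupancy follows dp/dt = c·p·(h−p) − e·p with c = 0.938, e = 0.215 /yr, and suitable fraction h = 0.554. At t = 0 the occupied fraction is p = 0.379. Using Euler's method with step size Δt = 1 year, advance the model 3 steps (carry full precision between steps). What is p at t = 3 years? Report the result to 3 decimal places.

Update rule: p ← p + [c·p·(h−p) − e·p]·Δt with Δt = 1.
t = 1: p = 0.37900 + (-0.01927) = 0.35973
t = 2: p = 0.35973 + (-0.01179) = 0.34794
t = 3: p = 0.34794 + (-0.00756) = 0.34038

0.340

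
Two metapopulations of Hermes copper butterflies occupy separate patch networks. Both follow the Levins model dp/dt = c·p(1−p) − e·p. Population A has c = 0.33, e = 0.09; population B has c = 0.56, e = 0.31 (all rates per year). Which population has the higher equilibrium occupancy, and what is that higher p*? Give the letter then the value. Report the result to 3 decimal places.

A, 0.727

A: p*_A = 1 − 0.09/0.33 = 0.7273.
B: p*_B = 1 − 0.31/0.56 = 0.4464.
A is higher at 0.7273.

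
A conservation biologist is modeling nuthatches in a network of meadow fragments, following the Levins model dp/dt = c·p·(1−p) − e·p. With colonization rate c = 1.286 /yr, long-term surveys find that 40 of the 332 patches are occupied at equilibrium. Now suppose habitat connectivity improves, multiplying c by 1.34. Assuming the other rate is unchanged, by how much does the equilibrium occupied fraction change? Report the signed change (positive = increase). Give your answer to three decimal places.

0.223

Observed p* = 40/332 = 0.12048.
Balance c(1−p*) = e gives e = 1.286×(1 − 0.12048) = 1.13106.
New p* = 1 − e/c = 1 − 1.13106/1.72324 = 0.34364.
Δp* = 0.34364 − 0.12048 = +0.22316.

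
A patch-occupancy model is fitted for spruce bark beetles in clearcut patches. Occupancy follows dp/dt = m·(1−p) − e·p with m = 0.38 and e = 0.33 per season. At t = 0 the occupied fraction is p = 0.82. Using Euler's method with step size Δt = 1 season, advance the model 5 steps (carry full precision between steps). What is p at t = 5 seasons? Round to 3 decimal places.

0.536

Update rule: p ← p + [m·(1−p) − e·p]·Δt with Δt = 1.
p: 0.82000 → 0.61780  (Δp = -0.20220)
p: 0.61780 → 0.55916  (Δp = -0.05864)
p: 0.55916 → 0.54216  (Δp = -0.01701)
p: 0.54216 → 0.53723  (Δp = -0.00493)
p: 0.53723 → 0.53580  (Δp = -0.00143)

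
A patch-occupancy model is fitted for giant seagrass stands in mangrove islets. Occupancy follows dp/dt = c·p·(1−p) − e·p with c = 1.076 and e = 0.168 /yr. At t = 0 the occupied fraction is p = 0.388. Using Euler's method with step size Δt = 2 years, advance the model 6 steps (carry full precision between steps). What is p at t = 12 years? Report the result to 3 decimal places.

0.866

Update rule: p ← p + [c·p·(1−p) − e·p]·Δt with Δt = 2.
step 1: Δp = +0.38064, p = 0.76864
step 2: Δp = +0.12444, p = 0.89307
step 3: Δp = -0.09457, p = 0.79850
step 4: Δp = +0.07795, p = 0.87645
step 5: Δp = -0.06147, p = 0.81499
step 6: Δp = +0.05065, p = 0.86564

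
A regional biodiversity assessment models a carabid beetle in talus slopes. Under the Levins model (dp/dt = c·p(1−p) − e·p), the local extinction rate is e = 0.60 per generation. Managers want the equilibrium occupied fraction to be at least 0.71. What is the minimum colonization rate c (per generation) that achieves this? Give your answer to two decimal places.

p* = 1 − e/c ≥ 0.71 requires e/c ≤ 0.2900, i.e. c ≥ e/0.2900.
c_min = 0.60/0.2900 = 2.0690.

2.07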